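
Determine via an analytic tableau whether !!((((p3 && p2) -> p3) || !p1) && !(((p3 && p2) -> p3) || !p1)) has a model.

Initial set: {T !!((((p3 && p2) -> p3) || !p1) && !(((p3 && p2) -> p3) || !p1))}.
T !!((((p3 && p2) -> p3) || !p1) && !(((p3 && p2) -> p3) || !p1)): drop double negation, giving T ((((p3 && p2) -> p3) || !p1) && !(((p3 && p2) -> p3) || !p1)).
T ((((p3 && p2) -> p3) || !p1) && !(((p3 && p2) -> p3) || !p1)): α-rule — add T (((p3 && p2) -> p3) || !p1), T !(((p3 && p2) -> p3) || !p1).
T !(((p3 && p2) -> p3) || !p1): α-rule — add F ((p3 && p2) -> p3), F !p1.
F ((p3 && p2) -> p3): α-rule — add T (p3 && p2), F p3.
T (p3 && p2): α-rule — add T p3, T p2.
× closes — contains both p3 and !p3.
All 1 branch closes.
Every branch closed; the formula is unsatisfiable.

Unsatisfiable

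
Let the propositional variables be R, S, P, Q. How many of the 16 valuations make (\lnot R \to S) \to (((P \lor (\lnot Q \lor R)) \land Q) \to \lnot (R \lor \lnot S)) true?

Initial set: {T ((\lnot R \to S) \to (((P \lor (\lnot Q \lor R)) \land Q) \to \lnot (R \lor \lnot S)))}.
T ((\lnot R \to S) \to (((P \lor (\lnot Q \lor R)) \land Q) \to \lnot (R \lor \lnot S))): β-rule — branch into F (\lnot R \to S)  //  T (((P \lor (\lnot Q \lor R)) \land Q) \to \lnot (R \lor \lnot S)).
  branch 1 (add F (\lnot R \to S)):
    F (\lnot R \to S): α-rule — add T \lnot R, F S.
    ○ open, literals {R=0, S=0}.
  branch 2 (add T (((P \lor (\lnot Q \lor R)) \land Q) \to \lnot (R \lor \lnot S))):
    T (((P \lor (\lnot Q \lor R)) \land Q) \to \lnot (R \lor \lnot S)): β-rule — branch into F ((P \lor (\lnot Q \lor R)) \land Q)  //  T \lnot (R \lor \lnot S).
      branch 2.1 (add F ((P \lor (\lnot Q \lor R)) \land Q)):
        F ((P \lor (\lnot Q \lor R)) \land Q): β-rule — branch into F (P \lor (\lnot Q \lor R))  //  F Q.
          branch 2.1.1 (add F (P \lor (\lnot Q \lor R))):
            F (P \lor (\lnot Q \lor R)): α-rule — add F P, F (\lnot Q \lor R).
            F (\lnot Q \lor R): α-rule — add F \lnot Q, F R.
            ○ open, literals {P=0, Q=1, R=0}.
          branch 2.1.2 (add F Q):
            ○ open, literals {Q=0}.
      branch 2.2 (add T \lnot (R \lor \lnot S)):
        T \lnot (R \lor \lnot S): α-rule — add F R, F \lnot S.
        ○ open, literals {R=0, S=1}.
0 branches closed, 4 open.
Each open branch fixes some atoms; the unmentioned ones are free. Counting distinct full assignments: branch {R=0, S=0} (P, Q) contributes 4 new; branch {P=0, Q=1, R=0} (S) contributes 1 new; branch {Q=0} (R, S, P) contributes 6 new; branch {R=0, S=1} (P, Q) contributes 1 new. Total: 12.

12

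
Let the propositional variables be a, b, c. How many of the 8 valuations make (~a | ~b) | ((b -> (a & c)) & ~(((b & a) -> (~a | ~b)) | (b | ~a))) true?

Initial set: {T ((~a | ~b) | ((b -> (a & c)) & ~(((b & a) -> (~a | ~b)) | (b | ~a))))}.
T ((~a | ~b) | ((b -> (a & c)) & ~(((b & a) -> (~a | ~b)) | (b | ~a)))): β-rule — branch into T (~a | ~b)  //  T ((b -> (a & c)) & ~(((b & a) -> (~a | ~b)) | (b | ~a))).
  branch 1 (add T (~a | ~b)):
    T (~a | ~b): β-rule — branch into T ~a  //  T ~b.
      branch 1.1 (add T ~a):
        ○ open, literals {a=false}.
      branch 1.2 (add T ~b):
        ○ open, literals {b=false}.
  branch 2 (add T ((b -> (a & c)) & ~(((b & a) -> (~a | ~b)) | (b | ~a)))):
    T ((b -> (a & c)) & ~(((b & a) -> (~a | ~b)) | (b | ~a))): α-rule — add T (b -> (a & c)), T ~(((b & a) -> (~a | ~b)) | (b | ~a)).
    T ~(((b & a) -> (~a | ~b)) | (b | ~a)): α-rule — add F ((b & a) -> (~a | ~b)), F (b | ~a).
    F ((b & a) -> (~a | ~b)): α-rule — add T (b & a), F (~a | ~b).
    F (b | ~a): α-rule — add F b, F ~a.
    T (b & a): α-rule — add T b, T a.
    × closes — contains both b and ~b.
1 branch closed, 2 open.
Each open branch fixes some atoms; the unmentioned ones are free. Counting distinct full assignments: branch {a=false} (b, c) contributes 4 new; branch {b=false} (a, c) contributes 2 new. Total: 6.

6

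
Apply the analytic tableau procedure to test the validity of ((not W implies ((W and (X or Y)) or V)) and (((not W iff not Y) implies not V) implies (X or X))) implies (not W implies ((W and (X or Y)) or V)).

Assume the negation and expand:
Initial set: {not (((not W implies ((W and (X or Y)) or V)) and (((not W iff not Y) implies not V) implies (X or X))) implies (not W implies ((W and (X or Y)) or V)))}.
not (((not W implies ((W and (X or Y)) or V)) and (((not W iff not Y) implies not V) implies (X or X))) implies (not W implies ((W and (X or Y)) or V))): α-rule — add ((not W implies ((W and (X or Y)) or V)) and (((not W iff not Y) implies not V) implies (X or X))), not (not W implies ((W and (X or Y)) or V)).
((not W implies ((W and (X or Y)) or V)) and (((not W iff not Y) implies not V) implies (X or X))): α-rule — add (not W implies ((W and (X or Y)) or V)), (((not W iff not Y) implies not V) implies (X or X)).
not (not W implies ((W and (X or Y)) or V)): α-rule — add not W, not ((W and (X or Y)) or V).
not ((W and (X or Y)) or V): α-rule — add not (W and (X or Y)), not V.
(not W implies ((W and (X or Y)) or V)): β-rule — branch into not not W  //  ((W and (X or Y)) or V).
  branch 1 (add not not W):
    × closes — contains both W and not W.
  branch 2 (add ((W and (X or Y)) or V)):
    (((not W iff not Y) implies not V) implies (X or X)): β-rule — branch into not ((not W iff not Y) implies not V)  //  (X or X).
      branch 2.1 (add not ((not W iff not Y) implies not V)):
        not ((not W iff not Y) implies not V): α-rule — add (not W iff not Y), not not V.
        × closes — contains both V and not V.
      branch 2.2 (add (X or X)):
        not (W and (X or Y)): β-rule — branch into not W  //  not (X or Y).
          branch 2.2.1 (add not W):
            ((W and (X or Y)) or V): β-rule — branch into (W and (X or Y))  //  V.
              branch 2.2.1.1 (add (W and (X or Y))):
                (W and (X or Y)): α-rule — add W, (X or Y).
                × closes — contains both W and not W.
              branch 2.2.1.2 (add V):
                × closes — contains both V and not V.
          branch 2.2.2 (add not (X or Y)):
            not (X or Y): α-rule — add not X, not Y.
            ((W and (X or Y)) or V): β-rule — branch into (W and (X or Y))  //  V.
              branch 2.2.2.1 (add (W and (X or Y))):
                (W and (X or Y)): α-rule — add W, (X or Y).
                × closes — contains both W and not W.
              branch 2.2.2.2 (add V):
                × closes — contains both V and not V.
All 6 branches close.
Every branch closed, so the negation is unsatisfiable and the formula is valid.

Valid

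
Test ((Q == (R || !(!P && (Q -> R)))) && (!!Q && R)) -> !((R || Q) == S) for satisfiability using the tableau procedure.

Satisfiable

Initial set: {(((Q == (R || !(!P && (Q -> R)))) && (!!Q && R)) -> !((R || Q) == S))}.
(((Q == (R || !(!P && (Q -> R)))) && (!!Q && R)) -> !((R || Q) == S)): β-rule — branch into !((Q == (R || !(!P && (Q -> R)))) && (!!Q && R))  //  !((R || Q) == S).
  branch 1 (add !((Q == (R || !(!P && (Q -> R)))) && (!!Q && R))):
    !((Q == (R || !(!P && (Q -> R)))) && (!!Q && R)): β-rule — branch into !(Q == (R || !(!P && (Q -> R))))  //  !(!!Q && R).
      branch 1.1 (add !(Q == (R || !(!P && (Q -> R))))):
        !(Q == (R || !(!P && (Q -> R)))): β-rule — branch into Q, !(R || !(!P && (Q -> R)))  //  !Q, (R || !(!P && (Q -> R))).
          branch 1.1.1 (add Q, !(R || !(!P && (Q -> R)))):
            !(R || !(!P && (Q -> R))): α-rule — add !R, !!(!P && (Q -> R)).
            !!(!P && (Q -> R)): α-rule — add !P, (Q -> R).
            (Q -> R): β-rule — branch into !Q  //  R.
              branch 1.1.1.1 (add !Q):
                × closes — contains both Q and !Q.
              branch 1.1.1.2 (add R):
                × closes — contains both R and !R.
          branch 1.1.2 (add !Q, (R || !(!P && (Q -> R)))):
            (R || !(!P && (Q -> R))): β-rule — branch into R  //  !(!P && (Q -> R)).
              branch 1.1.2.1 (add R):
                ○ open, literals {Q=0, R=1}.
              branch 1.1.2.2 (add !(!P && (Q -> R))):
                !(!P && (Q -> R)): β-rule — branch into !!P  //  !(Q -> R).
                  branch 1.1.2.2.1 (add !!P):
                    ○ open, literals {P=1, Q=0}.
                  branch 1.1.2.2.2 (add !(Q -> R)):
                    !(Q -> R): α-rule — add Q, !R.
                    × closes — contains both Q and !Q.
      branch 1.2 (add !(!!Q && R)):
        !(!!Q && R): β-rule — branch into !!!Q  //  !R.
          branch 1.2.1 (add !!!Q):
            !!!Q: drop double negation, giving !Q.
            ○ open, literals {Q=0}.
          branch 1.2.2 (add !R):
            ○ open, literals {R=0}.
  branch 2 (add !((R || Q) == S)):
    !((R || Q) == S): β-rule — branch into (R || Q), !S  //  !(R || Q), S.
      branch 2.1 (add (R || Q), !S):
        (R || Q): β-rule — branch into R  //  Q.
          branch 2.1.1 (add R):
            ○ open, literals {R=1, S=0}.
          branch 2.1.2 (add Q):
            ○ open, literals {Q=1, S=0}.
      branch 2.2 (add !(R || Q), S):
        !(R || Q): α-rule — add !R, !Q.
        ○ open, literals {Q=0, R=0, S=1}.
3 branches closed, 7 open.
An open branch gives a satisfying assignment: Q=0, R=1.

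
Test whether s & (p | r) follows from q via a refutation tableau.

Initial set: {q; ~(s & (p | r))}.
~(s & (p | r)): β-rule — branch into ~s  //  ~(p | r).
  branch 1 (add ~s):
    ○ open, literals {q=1, s=0}.
  branch 2 (add ~(p | r)):
    ~(p | r): α-rule — add ~p, ~r.
    ○ open, literals {p=0, q=1, r=0}.
0 branches closed, 2 open.
An open branch gives a countermodel: q=1, s=0 (unmentioned atoms arbitrary); the premises hold there but the conclusion fails.

No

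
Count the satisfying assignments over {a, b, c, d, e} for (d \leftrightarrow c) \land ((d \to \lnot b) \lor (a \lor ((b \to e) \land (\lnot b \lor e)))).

15

Initial set: {((d \leftrightarrow c) \land ((d \to \lnot b) \lor (a \lor ((b \to e) \land (\lnot b \lor e)))))}.
((d \leftrightarrow c) \land ((d \to \lnot b) \lor (a \lor ((b \to e) \land (\lnot b \lor e))))): α-rule — add (d \leftrightarrow c), ((d \to \lnot b) \lor (a \lor ((b \to e) \land (\lnot b \lor e)))).
(d \leftrightarrow c): β-rule — branch into d, c  //  \lnot d, \lnot c.
  branch 1 (add d, c):
    ((d \to \lnot b) \lor (a \lor ((b \to e) \land (\lnot b \lor e)))): β-rule — branch into (d \to \lnot b)  //  (a \lor ((b \to e) \land (\lnot b \lor e))).
      branch 1.1 (add (d \to \lnot b)):
        (d \to \lnot b): β-rule — branch into \lnot d  //  \lnot b.
          branch 1.1.1 (add \lnot d):
            × closes — contains both d and \lnot d.
          branch 1.1.2 (add \lnot b):
            ○ open, literals {b=false, c=true, d=true}.
      branch 1.2 (add (a \lor ((b \to e) \land (\lnot b \lor e)))):
        (a \lor ((b \to e) \land (\lnot b \lor e))): β-rule — branch into a  //  ((b \to e) \land (\lnot b \lor e)).
          branch 1.2.1 (add a):
            ○ open, literals {a=true, c=true, d=true}.
          branch 1.2.2 (add ((b \to e) \land (\lnot b \lor e))):
            ((b \to e) \land (\lnot b \lor e)): α-rule — add (b \to e), (\lnot b \lor e).
            (b \to e): β-rule — branch into \lnot b  //  e.
              branch 1.2.2.1 (add \lnot b):
                (\lnot b \lor e): β-rule — branch into \lnot b  //  e.
                  branch 1.2.2.1.1 (add \lnot b):
                    ○ open, literals {b=false, c=true, d=true}.
                  branch 1.2.2.1.2 (add e):
                    ○ open, literals {b=false, c=true, d=true, e=true}.
              branch 1.2.2.2 (add e):
                (\lnot b \lor e): β-rule — branch into \lnot b  //  e.
                  branch 1.2.2.2.1 (add \lnot b):
                    ○ open, literals {b=false, c=true, d=true, e=true}.
                  branch 1.2.2.2.2 (add e):
                    ○ open, literals {c=true, d=true, e=true}.
  branch 2 (add \lnot d, \lnot c):
    ((d \to \lnot b) \lor (a \lor ((b \to e) \land (\lnot b \lor e)))): β-rule — branch into (d \to \lnot b)  //  (a \lor ((b \to e) \land (\lnot b \lor e))).
      branch 2.1 (add (d \to \lnot b)):
        (d \to \lnot b): β-rule — branch into \lnot d  //  \lnot b.
          branch 2.1.1 (add \lnot d):
            ○ open, literals {c=false, d=false}.
          branch 2.1.2 (add \lnot b):
            ○ open, literals {b=false, c=false, d=false}.
      branch 2.2 (add (a \lor ((b \to e) \land (\lnot b \lor e)))):
        (a \lor ((b \to e) \land (\lnot b \lor e))): β-rule — branch into a  //  ((b \to e) \land (\lnot b \lor e)).
          branch 2.2.1 (add a):
            ○ open, literals {a=true, c=false, d=false}.
          branch 2.2.2 (add ((b \to e) \land (\lnot b \lor e))):
            ((b \to e) \land (\lnot b \lor e)): α-rule — add (b \to e), (\lnot b \lor e).
            (b \to e): β-rule — branch into \lnot b  //  e.
              branch 2.2.2.1 (add \lnot b):
                (\lnot b \lor e): β-rule — branch into \lnot b  //  e.
                  branch 2.2.2.1.1 (add \lnot b):
                    ○ open, literals {b=false, c=false, d=false}.
                  branch 2.2.2.1.2 (add e):
                    ○ open, literals {b=false, c=false, d=false, e=true}.
              branch 2.2.2.2 (add e):
                (\lnot b \lor e): β-rule — branch into \lnot b  //  e.
                  branch 2.2.2.2.1 (add \lnot b):
                    ○ open, literals {b=false, c=false, d=false, e=true}.
                  branch 2.2.2.2.2 (add e):
                    ○ open, literals {c=false, d=false, e=true}.
1 branch closed, 13 open.
Each open branch fixes some atoms; the unmentioned ones are free. Counting distinct full assignments: branch {b=false, c=true, d=true} (a, e) contributes 4 new; branch {a=true, c=true, d=true} (b, e) contributes 2 new; branch {b=false, c=true, d=true} (a, e) contributes 0 new; branch {b=false, c=true, d=true, e=true} (a) contributes 0 new; branch {b=false, c=true, d=true, e=true} (a) contributes 0 new; branch {c=true, d=true, e=true} (a, b) contributes 1 new; branch {c=false, d=false} (a, b, e) contributes 8 new; branch {b=false, c=false, d=false} (a, e) contributes 0 new; branch {a=true, c=false, d=false} (b, e) contributes 0 new; branch {b=false, c=false, d=false} (a, e) contributes 0 new; branch {b=false, c=false, d=false, e=true} (a) contributes 0 new; branch {b=false, c=false, d=false, e=true} (a) contributes 0 new; branch {c=false, d=false, e=true} (a, b) contributes 0 new. Total: 15.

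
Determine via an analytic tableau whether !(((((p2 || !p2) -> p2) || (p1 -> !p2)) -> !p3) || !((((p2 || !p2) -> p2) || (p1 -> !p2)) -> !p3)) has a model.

Unsatisfiable

Initial set: {!(((((p2 || !p2) -> p2) || (p1 -> !p2)) -> !p3) || !((((p2 || !p2) -> p2) || (p1 -> !p2)) -> !p3))}.
!(((((p2 || !p2) -> p2) || (p1 -> !p2)) -> !p3) || !((((p2 || !p2) -> p2) || (p1 -> !p2)) -> !p3)): α-rule — add !((((p2 || !p2) -> p2) || (p1 -> !p2)) -> !p3), !!((((p2 || !p2) -> p2) || (p1 -> !p2)) -> !p3).
!((((p2 || !p2) -> p2) || (p1 -> !p2)) -> !p3): α-rule — add (((p2 || !p2) -> p2) || (p1 -> !p2)), !!p3.
!!((((p2 || !p2) -> p2) || (p1 -> !p2)) -> !p3): β-rule — branch into !(((p2 || !p2) -> p2) || (p1 -> !p2))  //  !p3.
  branch 1 (add !(((p2 || !p2) -> p2) || (p1 -> !p2))):
    !(((p2 || !p2) -> p2) || (p1 -> !p2)): α-rule — add !((p2 || !p2) -> p2), !(p1 -> !p2).
    !((p2 || !p2) -> p2): α-rule — add (p2 || !p2), !p2.
    !(p1 -> !p2): α-rule — add p1, !!p2.
    × closes — contains both p2 and !p2.
  branch 2 (add !p3):
    × closes — contains both p3 and !p3.
All 2 branches close.
Every branch closed; the formula is unsatisfiable.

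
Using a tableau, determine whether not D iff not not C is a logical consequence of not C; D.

Initial set: {T not C; T D; F (not D iff not not C)}.
F (not D iff not not C): β-rule — branch into T not D, F not not C  //  F not D, T not not C.
  branch 1 (add T not D, F not not C):
    × closes — contains both D and not D.
  branch 2 (add F not D, T not not C):
    T not not C: drop double negation, giving T C.
    × closes — contains both C and not C.
All 2 branches close.
Every branch closed, so the premises entail the conclusion.

Yes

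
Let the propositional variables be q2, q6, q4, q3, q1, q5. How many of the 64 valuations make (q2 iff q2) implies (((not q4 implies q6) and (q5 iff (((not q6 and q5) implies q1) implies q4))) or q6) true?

40

Initial set: {((q2 iff q2) implies (((not q4 implies q6) and (q5 iff (((not q6 and q5) implies q1) implies q4))) or q6))}.
((q2 iff q2) implies (((not q4 implies q6) and (q5 iff (((not q6 and q5) implies q1) implies q4))) or q6)): β-rule — branch into not (q2 iff q2)  //  (((not q4 implies q6) and (q5 iff (((not q6 and q5) implies q1) implies q4))) or q6).
  branch 1 (add not (q2 iff q2)):
    not (q2 iff q2): β-rule — branch into q2, not q2  //  not q2, q2.
      branch 1.1 (add q2, not q2):
        × closes — contains both q2 and not q2.
      branch 1.2 (add not q2, q2):
        × closes — contains both q2 and not q2.
  branch 2 (add (((not q4 implies q6) and (q5 iff (((not q6 and q5) implies q1) implies q4))) or q6)):
    (((not q4 implies q6) and (q5 iff (((not q6 and q5) implies q1) implies q4))) or q6): β-rule — branch into ((not q4 implies q6) and (q5 iff (((not q6 and q5) implies q1) implies q4)))  //  q6.
      branch 2.1 (add ((not q4 implies q6) and (q5 iff (((not q6 and q5) implies q1) implies q4)))):
        ((not q4 implies q6) and (q5 iff (((not q6 and q5) implies q1) implies q4))): α-rule — add (not q4 implies q6), (q5 iff (((not q6 and q5) implies q1) implies q4)).
        (not q4 implies q6): β-rule — branch into not not q4  //  q6.
          branch 2.1.1 (add not not q4):
            (q5 iff (((not q6 and q5) implies q1) implies q4)): β-rule — branch into q5, (((not q6 and q5) implies q1) implies q4)  //  not q5, not (((not q6 and q5) implies q1) implies q4).
              branch 2.1.1.1 (add q5, (((not q6 and q5) implies q1) implies q4)):
                (((not q6 and q5) implies q1) implies q4): β-rule — branch into not ((not q6 and q5) implies q1)  //  q4.
                  branch 2.1.1.1.1 (add not ((not q6 and q5) implies q1)):
                    not ((not q6 and q5) implies q1): α-rule — add (not q6 and q5), not q1.
                    (not q6 and q5): α-rule — add not q6, q5.
                    ○ open, literals {q1=F, q4=T, q5=T, q6=F}.
                  branch 2.1.1.1.2 (add q4):
                    ○ open, literals {q4=T, q5=T}.
              branch 2.1.1.2 (add not q5, not (((not q6 and q5) implies q1) implies q4)):
                not (((not q6 and q5) implies q1) implies q4): α-rule — add ((not q6 and q5) implies q1), not q4.
                × closes — contains both q4 and not q4.
          branch 2.1.2 (add q6):
            (q5 iff (((not q6 and q5) implies q1) implies q4)): β-rule — branch into q5, (((not q6 and q5) implies q1) implies q4)  //  not q5, not (((not q6 and q5) implies q1) implies q4).
              branch 2.1.2.1 (add q5, (((not q6 and q5) implies q1) implies q4)):
                (((not q6 and q5) implies q1) implies q4): β-rule — branch into not ((not q6 and q5) implies q1)  //  q4.
                  branch 2.1.2.1.1 (add not ((not q6 and q5) implies q1)):
                    not ((not q6 and q5) implies q1): α-rule — add (not q6 and q5), not q1.
                    (not q6 and q5): α-rule — add not q6, q5.
                    × closes — contains both q6 and not q6.
                  branch 2.1.2.1.2 (add q4):
                    ○ open, literals {q4=T, q5=T, q6=T}.
              branch 2.1.2.2 (add not q5, not (((not q6 and q5) implies q1) implies q4)):
                not (((not q6 and q5) implies q1) implies q4): α-rule — add ((not q6 and q5) implies q1), not q4.
                ((not q6 and q5) implies q1): β-rule — branch into not (not q6 and q5)  //  q1.
                  branch 2.1.2.2.1 (add not (not q6 and q5)):
                    not (not q6 and q5): β-rule — branch into not not q6  //  not q5.
                      branch 2.1.2.2.1.1 (add not not q6):
                        ○ open, literals {q4=F, q5=F, q6=T}.
                      branch 2.1.2.2.1.2 (add not q5):
                        ○ open, literals {q4=F, q5=F, q6=T}.
                  branch 2.1.2.2.2 (add q1):
                    ○ open, literals {q1=T, q4=F, q5=F, q6=T}.
      branch 2.2 (add q6):
        ○ open, literals {q6=T}.
4 branches closed, 7 open.
Each open branch fixes some atoms; the unmentioned ones are free. Counting distinct full assignments: branch {q1=F, q4=T, q5=T, q6=F} (q2, q3) contributes 4 new; branch {q4=T, q5=T} (q2, q6, q3, q1) contributes 12 new; branch {q4=T, q5=T, q6=T} (q2, q3, q1) contributes 0 new; branch {q4=F, q5=F, q6=T} (q2, q3, q1) contributes 8 new; branch {q4=F, q5=F, q6=T} (q2, q3, q1) contributes 0 new; branch {q1=T, q4=F, q5=F, q6=T} (q2, q3) contributes 0 new; branch {q6=T} (q2, q4, q3, q1, q5) contributes 16 new. Total: 40.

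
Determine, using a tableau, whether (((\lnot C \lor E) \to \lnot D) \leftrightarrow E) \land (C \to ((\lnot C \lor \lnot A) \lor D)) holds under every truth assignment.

Assume the negation and expand:
Initial set: {\lnot ((((\lnot C \lor E) \to \lnot D) \leftrightarrow E) \land (C \to ((\lnot C \lor \lnot A) \lor D)))}.
\lnot ((((\lnot C \lor E) \to \lnot D) \leftrightarrow E) \land (C \to ((\lnot C \lor \lnot A) \lor D))): β-rule — branch into \lnot (((\lnot C \lor E) \to \lnot D) \leftrightarrow E)  //  \lnot (C \to ((\lnot C \lor \lnot A) \lor D)).
  branch 1 (add \lnot (((\lnot C \lor E) \to \lnot D) \leftrightarrow E)):
    \lnot (((\lnot C \lor E) \to \lnot D) \leftrightarrow E): β-rule — branch into ((\lnot C \lor E) \to \lnot D), \lnot E  //  \lnot ((\lnot C \lor E) \to \lnot D), E.
      branch 1.1 (add ((\lnot C \lor E) \to \lnot D), \lnot E):
        ((\lnot C \lor E) \to \lnot D): β-rule — branch into \lnot (\lnot C \lor E)  //  \lnot D.
          branch 1.1.1 (add \lnot (\lnot C \lor E)):
            \lnot (\lnot C \lor E): α-rule — add \lnot \lnot C, \lnot E.
            ○ open, literals {C=1, E=0}.
          branch 1.1.2 (add \lnot D):
            ○ open, literals {D=0, E=0}.
      branch 1.2 (add \lnot ((\lnot C \lor E) \to \lnot D), E):
        \lnot ((\lnot C \lor E) \to \lnot D): α-rule — add (\lnot C \lor E), \lnot \lnot D.
        (\lnot C \lor E): β-rule — branch into \lnot C  //  E.
          branch 1.2.1 (add \lnot C):
            ○ open, literals {C=0, D=1, E=1}.
          branch 1.2.2 (add E):
            ○ open, literals {D=1, E=1}.
  branch 2 (add \lnot (C \to ((\lnot C \lor \lnot A) \lor D))):
    \lnot (C \to ((\lnot C \lor \lnot A) \lor D)): α-rule — add C, \lnot ((\lnot C \lor \lnot A) \lor D).
    \lnot ((\lnot C \lor \lnot A) \lor D): α-rule — add \lnot (\lnot C \lor \lnot A), \lnot D.
    \lnot (\lnot C \lor \lnot A): α-rule — add \lnot \lnot C, \lnot \lnot A.
    ○ open, literals {A=1, C=1, D=0}.
0 branches closed, 5 open.
An open branch gives a countermodel: C=1, E=0 (unmentioned atoms arbitrary); under it the original formula is false.

Not valid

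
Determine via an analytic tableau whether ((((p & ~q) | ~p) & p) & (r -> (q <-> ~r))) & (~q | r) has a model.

Satisfiable

Initial set: {(((((p & ~q) | ~p) & p) & (r -> (q <-> ~r))) & (~q | r))}.
(((((p & ~q) | ~p) & p) & (r -> (q <-> ~r))) & (~q | r)): α-rule — add ((((p & ~q) | ~p) & p) & (r -> (q <-> ~r))), (~q | r).
((((p & ~q) | ~p) & p) & (r -> (q <-> ~r))): α-rule — add (((p & ~q) | ~p) & p), (r -> (q <-> ~r)).
(((p & ~q) | ~p) & p): α-rule — add ((p & ~q) | ~p), p.
(~q | r): β-rule — branch into ~q  //  r.
  branch 1 (add ~q):
    (r -> (q <-> ~r)): β-rule — branch into ~r  //  (q <-> ~r).
      branch 1.1 (add ~r):
        ((p & ~q) | ~p): β-rule — branch into (p & ~q)  //  ~p.
          branch 1.1.1 (add (p & ~q)):
            (p & ~q): α-rule — add p, ~q.
            ○ open, literals {p=true, q=false, r=false}.
          branch 1.1.2 (add ~p):
            × closes — contains both p and ~p.
      branch 1.2 (add (q <-> ~r)):
        ((p & ~q) | ~p): β-rule — branch into (p & ~q)  //  ~p.
          branch 1.2.1 (add (p & ~q)):
            (p & ~q): α-rule — add p, ~q.
            (q <-> ~r): β-rule — branch into q, ~r  //  ~q, ~~r.
              branch 1.2.1.1 (add q, ~r):
                × closes — contains both q and ~q.
              branch 1.2.1.2 (add ~q, ~~r):
                ○ open, literals {p=true, q=false, r=true}.
          branch 1.2.2 (add ~p):
            × closes — contains both p and ~p.
  branch 2 (add r):
    (r -> (q <-> ~r)): β-rule — branch into ~r  //  (q <-> ~r).
      branch 2.1 (add ~r):
        × closes — contains both r and ~r.
      branch 2.2 (add (q <-> ~r)):
        ((p & ~q) | ~p): β-rule — branch into (p & ~q)  //  ~p.
          branch 2.2.1 (add (p & ~q)):
            (p & ~q): α-rule — add p, ~q.
            (q <-> ~r): β-rule — branch into q, ~r  //  ~q, ~~r.
              branch 2.2.1.1 (add q, ~r):
                × closes — contains both q and ~q.
              branch 2.2.1.2 (add ~q, ~~r):
                ○ open, literals {p=true, q=false, r=true}.
          branch 2.2.2 (add ~p):
            × closes — contains both p and ~p.
6 branches closed, 3 open.
An open branch gives a satisfying assignment: p=true, q=false, r=false.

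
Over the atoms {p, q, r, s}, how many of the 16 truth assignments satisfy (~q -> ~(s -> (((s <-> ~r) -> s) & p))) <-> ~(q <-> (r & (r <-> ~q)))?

12

Initial set: {T ((~q -> ~(s -> (((s <-> ~r) -> s) & p))) <-> ~(q <-> (r & (r <-> ~q))))}.
T ((~q -> ~(s -> (((s <-> ~r) -> s) & p))) <-> ~(q <-> (r & (r <-> ~q)))): β-rule — branch into T (~q -> ~(s -> (((s <-> ~r) -> s) & p))), T ~(q <-> (r & (r <-> ~q)))  //  F (~q -> ~(s -> (((s <-> ~r) -> s) & p))), F ~(q <-> (r & (r <-> ~q))).
  branch 1 (add T (~q -> ~(s -> (((s <-> ~r) -> s) & p))), T ~(q <-> (r & (r <-> ~q)))):
    T (~q -> ~(s -> (((s <-> ~r) -> s) & p))): β-rule — branch into F ~q  //  T ~(s -> (((s <-> ~r) -> s) & p)).
      branch 1.1 (add F ~q):
        T ~(q <-> (r & (r <-> ~q))): β-rule — branch into T q, F (r & (r <-> ~q))  //  F q, T (r & (r <-> ~q)).
          branch 1.1.1 (add T q, F (r & (r <-> ~q))):
            F (r & (r <-> ~q)): β-rule — branch into F r  //  F (r <-> ~q).
              branch 1.1.1.1 (add F r):
                ○ open, literals {q=1, r=0}.
              branch 1.1.1.2 (add F (r <-> ~q)):
                F (r <-> ~q): β-rule — branch into T r, F ~q  //  F r, T ~q.
                  branch 1.1.1.2.1 (add T r, F ~q):
                    ○ open, literals {q=1, r=1}.
                  branch 1.1.1.2.2 (add F r, T ~q):
                    × closes — contains both q and ~q.
          branch 1.1.2 (add F q, T (r & (r <-> ~q))):
            × closes — contains both q and ~q.
      branch 1.2 (add T ~(s -> (((s <-> ~r) -> s) & p))):
        T ~(s -> (((s <-> ~r) -> s) & p)): α-rule — add T s, F (((s <-> ~r) -> s) & p).
        T ~(q <-> (r & (r <-> ~q))): β-rule — branch into T q, F (r & (r <-> ~q))  //  F q, T (r & (r <-> ~q)).
          branch 1.2.1 (add T q, F (r & (r <-> ~q))):
            F (((s <-> ~r) -> s) & p): β-rule — branch into F ((s <-> ~r) -> s)  //  F p.
              branch 1.2.1.1 (add F ((s <-> ~r) -> s)):
                F ((s <-> ~r) -> s): α-rule — add T (s <-> ~r), F s.
                × closes — contains both s and ~s.
              branch 1.2.1.2 (add F p):
                F (r & (r <-> ~q)): β-rule — branch into F r  //  F (r <-> ~q).
                  branch 1.2.1.2.1 (add F r):
                    ○ open, literals {p=0, q=1, r=0, s=1}.
                  branch 1.2.1.2.2 (add F (r <-> ~q)):
                    F (r <-> ~q): β-rule — branch into T r, F ~q  //  F r, T ~q.
                      branch 1.2.1.2.2.1 (add T r, F ~q):
                        ○ open, literals {p=0, q=1, r=1, s=1}.
                      branch 1.2.1.2.2.2 (add F r, T ~q):
                        × closes — contains both q and ~q.
          branch 1.2.2 (add F q, T (r & (r <-> ~q))):
            T (r & (r <-> ~q)): α-rule — add T r, T (r <-> ~q).
            F (((s <-> ~r) -> s) & p): β-rule — branch into F ((s <-> ~r) -> s)  //  F p.
              branch 1.2.2.1 (add F ((s <-> ~r) -> s)):
                F ((s <-> ~r) -> s): α-rule — add T (s <-> ~r), F s.
                × closes — contains both s and ~s.
              branch 1.2.2.2 (add F p):
                T (r <-> ~q): β-rule — branch into T r, T ~q  //  F r, F ~q.
                  branch 1.2.2.2.1 (add T r, T ~q):
                    ○ open, literals {p=0, q=0, r=1, s=1}.
                  branch 1.2.2.2.2 (add F r, F ~q):
                    × closes — contains both r and ~r.
  branch 2 (add F (~q -> ~(s -> (((s <-> ~r) -> s) & p))), F ~(q <-> (r & (r <-> ~q)))):
    F (~q -> ~(s -> (((s <-> ~r) -> s) & p))): α-rule — add T ~q, F ~(s -> (((s <-> ~r) -> s) & p)).
    F ~(q <-> (r & (r <-> ~q))): β-rule — branch into T q, T (r & (r <-> ~q))  //  F q, F (r & (r <-> ~q)).
      branch 2.1 (add T q, T (r & (r <-> ~q))):
        × closes — contains both q and ~q.
      branch 2.2 (add F q, F (r & (r <-> ~q))):
        F ~(s -> (((s <-> ~r) -> s) & p)): β-rule — branch into F s  //  T (((s <-> ~r) -> s) & p).
          branch 2.2.1 (add F s):
            F (r & (r <-> ~q)): β-rule — branch into F r  //  F (r <-> ~q).
              branch 2.2.1.1 (add F r):
                ○ open, literals {q=0, r=0, s=0}.
              branch 2.2.1.2 (add F (r <-> ~q)):
                F (r <-> ~q): β-rule — branch into T r, F ~q  //  F r, T ~q.
                  branch 2.2.1.2.1 (add T r, F ~q):
                    × closes — contains both q and ~q.
                  branch 2.2.1.2.2 (add F r, T ~q):
                    ○ open, literals {q=0, r=0, s=0}.
          branch 2.2.2 (add T (((s <-> ~r) -> s) & p)):
            T (((s <-> ~r) -> s) & p): α-rule — add T ((s <-> ~r) -> s), T p.
            F (r & (r <-> ~q)): β-rule — branch into F r  //  F (r <-> ~q).
              branch 2.2.2.1 (add F r):
                T ((s <-> ~r) -> s): β-rule — branch into F (s <-> ~r)  //  T s.
                  branch 2.2.2.1.1 (add F (s <-> ~r)):
                    F (s <-> ~r): β-rule — branch into T s, F ~r  //  F s, T ~r.
                      branch 2.2.2.1.1.1 (add T s, F ~r):
                        × closes — contains both r and ~r.
                      branch 2.2.2.1.1.2 (add F s, T ~r):
                        ○ open, literals {p=1, q=0, r=0, s=0}.
                  branch 2.2.2.1.2 (add T s):
                    ○ open, literals {p=1, q=0, r=0, s=1}.
              branch 2.2.2.2 (add F (r <-> ~q)):
                T ((s <-> ~r) -> s): β-rule — branch into F (s <-> ~r)  //  T s.
                  branch 2.2.2.2.1 (add F (s <-> ~r)):
                    F (r <-> ~q): β-rule — branch into T r, F ~q  //  F r, T ~q.
                      branch 2.2.2.2.1.1 (add T r, F ~q):
                        × closes — contains both q and ~q.
                      branch 2.2.2.2.1.2 (add F r, T ~q):
                        F (s <-> ~r): β-rule — branch into T s, F ~r  //  F s, T ~r.
                          branch 2.2.2.2.1.2.1 (add T s, F ~r):
                            × closes — contains both r and ~r.
                          branch 2.2.2.2.1.2.2 (add F s, T ~r):
                            ○ open, literals {p=1, q=0, r=0, s=0}.
                  branch 2.2.2.2.2 (add T s):
                    F (r <-> ~q): β-rule — branch into T r, F ~q  //  F r, T ~q.
                      branch 2.2.2.2.2.1 (add T r, F ~q):
                        × closes — contains both q and ~q.
                      branch 2.2.2.2.2.2 (add F r, T ~q):
                        ○ open, literals {p=1, q=0, r=0, s=1}.
12 branches closed, 11 open.
Each open branch fixes some atoms; the unmentioned ones are free. Counting distinct full assignments: branch {q=1, r=0} (p, s) contributes 4 new; branch {q=1, r=1} (p, s) contributes 4 new; branch {p=0, q=1, r=0, s=1} (none free) contributes 0 new; branch {p=0, q=1, r=1, s=1} (none free) contributes 0 new; branch {p=0, q=0, r=1, s=1} (none free) contributes 1 new; branch {q=0, r=0, s=0} (p) contributes 2 new; branch {q=0, r=0, s=0} (p) contributes 0 new; branch {p=1, q=0, r=0, s=0} (none free) contributes 0 new; branch {p=1, q=0, r=0, s=1} (none free) contributes 1 new; branch {p=1, q=0, r=0, s=0} (none free) contributes 0 new; branch {p=1, q=0, r=0, s=1} (none free) contributes 0 new. Total: 12.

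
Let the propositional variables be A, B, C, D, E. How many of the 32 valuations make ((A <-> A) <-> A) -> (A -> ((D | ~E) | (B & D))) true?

28

Initial set: {(((A <-> A) <-> A) -> (A -> ((D | ~E) | (B & D))))}.
(((A <-> A) <-> A) -> (A -> ((D | ~E) | (B & D)))): β-rule — branch into ~((A <-> A) <-> A)  //  (A -> ((D | ~E) | (B & D))).
  branch 1 (add ~((A <-> A) <-> A)):
    ~((A <-> A) <-> A): β-rule — branch into (A <-> A), ~A  //  ~(A <-> A), A.
      branch 1.1 (add (A <-> A), ~A):
        (A <-> A): β-rule — branch into A, A  //  ~A, ~A.
          branch 1.1.1 (add A, A):
            × closes — contains both A and ~A.
          branch 1.1.2 (add ~A, ~A):
            ○ open, literals {A=0}.
      branch 1.2 (add ~(A <-> A), A):
        ~(A <-> A): β-rule — branch into A, ~A  //  ~A, A.
          branch 1.2.1 (add A, ~A):
            × closes — contains both A and ~A.
          branch 1.2.2 (add ~A, A):
            × closes — contains both A and ~A.
  branch 2 (add (A -> ((D | ~E) | (B & D)))):
    (A -> ((D | ~E) | (B & D))): β-rule — branch into ~A  //  ((D | ~E) | (B & D)).
      branch 2.1 (add ~A):
        ○ open, literals {A=0}.
      branch 2.2 (add ((D | ~E) | (B & D))):
        ((D | ~E) | (B & D)): β-rule — branch into (D | ~E)  //  (B & D).
          branch 2.2.1 (add (D | ~E)):
            (D | ~E): β-rule — branch into D  //  ~E.
              branch 2.2.1.1 (add D):
                ○ open, literals {D=1}.
              branch 2.2.1.2 (add ~E):
                ○ open, literals {E=0}.
          branch 2.2.2 (add (B & D)):
            (B & D): α-rule — add B, D.
            ○ open, literals {B=1, D=1}.
3 branches closed, 5 open.
Each open branch fixes some atoms; the unmentioned ones are free. Counting distinct full assignments: branch {A=0} (B, C, D, E) contributes 16 new; branch {A=0} (B, C, D, E) contributes 0 new; branch {D=1} (A, B, C, E) contributes 8 new; branch {E=0} (A, B, C, D) contributes 4 new; branch {B=1, D=1} (A, C, E) contributes 0 new. Total: 28.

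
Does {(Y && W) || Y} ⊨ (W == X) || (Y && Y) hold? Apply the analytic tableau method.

Yes

Initial set: {((Y && W) || Y); !((W == X) || (Y && Y))}.
!((W == X) || (Y && Y)): α-rule — add !(W == X), !(Y && Y).
((Y && W) || Y): β-rule — branch into (Y && W)  //  Y.
  branch 1 (add (Y && W)):
    (Y && W): α-rule — add Y, W.
    !(W == X): β-rule — branch into W, !X  //  !W, X.
      branch 1.1 (add W, !X):
        !(Y && Y): β-rule — branch into !Y  //  !Y.
          branch 1.1.1 (add !Y):
            × closes — contains both Y and !Y.
          branch 1.1.2 (add !Y):
            × closes — contains both Y and !Y.
      branch 1.2 (add !W, X):
        × closes — contains both W and !W.
  branch 2 (add Y):
    !(W == X): β-rule — branch into W, !X  //  !W, X.
      branch 2.1 (add W, !X):
        !(Y && Y): β-rule — branch into !Y  //  !Y.
          branch 2.1.1 (add !Y):
            × closes — contains both Y and !Y.
          branch 2.1.2 (add !Y):
            × closes — contains both Y and !Y.
      branch 2.2 (add !W, X):
        !(Y && Y): β-rule — branch into !Y  //  !Y.
          branch 2.2.1 (add !Y):
            × closes — contains both Y and !Y.
          branch 2.2.2 (add !Y):
            × closes — contains both Y and !Y.
All 7 branches close.
Every branch closed, so the premises entail the conclusion.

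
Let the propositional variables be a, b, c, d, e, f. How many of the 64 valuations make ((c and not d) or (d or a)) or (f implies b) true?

Initial set: {(((c and not d) or (d or a)) or (f implies b))}.
(((c and not d) or (d or a)) or (f implies b)): β-rule — branch into ((c and not d) or (d or a))  //  (f implies b).
  branch 1 (add ((c and not d) or (d or a))):
    ((c and not d) or (d or a)): β-rule — branch into (c and not d)  //  (d or a).
      branch 1.1 (add (c and not d)):
        (c and not d): α-rule — add c, not d.
        ○ open, literals {c=true, d=false}.
      branch 1.2 (add (d or a)):
        (d or a): β-rule — branch into d  //  a.
          branch 1.2.1 (add d):
            ○ open, literals {d=true}.
          branch 1.2.2 (add a):
            ○ open, literals {a=true}.
  branch 2 (add (f implies b)):
    (f implies b): β-rule — branch into not f  //  b.
      branch 2.1 (add not f):
        ○ open, literals {f=false}.
      branch 2.2 (add b):
        ○ open, literals {b=true}.
0 branches closed, 5 open.
Each open branch fixes some atoms; the unmentioned ones are free. Counting distinct full assignments: branch {c=true, d=false} (a, b, e, f) contributes 16 new; branch {d=true} (a, b, c, e, f) contributes 32 new; branch {a=true} (b, c, d, e, f) contributes 8 new; branch {f=false} (a, b, c, d, e) contributes 4 new; branch {b=true} (a, c, d, e, f) contributes 2 new. Total: 62.

62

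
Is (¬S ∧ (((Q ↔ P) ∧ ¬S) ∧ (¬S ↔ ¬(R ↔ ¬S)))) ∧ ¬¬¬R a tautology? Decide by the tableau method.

Not valid

Assume the negation and expand:
Initial set: {¬((¬S ∧ (((Q ↔ P) ∧ ¬S) ∧ (¬S ↔ ¬(R ↔ ¬S)))) ∧ ¬¬¬R)}.
¬((¬S ∧ (((Q ↔ P) ∧ ¬S) ∧ (¬S ↔ ¬(R ↔ ¬S)))) ∧ ¬¬¬R): β-rule — branch into ¬(¬S ∧ (((Q ↔ P) ∧ ¬S) ∧ (¬S ↔ ¬(R ↔ ¬S))))  //  ¬¬¬¬R.
  branch 1 (add ¬(¬S ∧ (((Q ↔ P) ∧ ¬S) ∧ (¬S ↔ ¬(R ↔ ¬S))))):
    ¬(¬S ∧ (((Q ↔ P) ∧ ¬S) ∧ (¬S ↔ ¬(R ↔ ¬S)))): β-rule — branch into ¬¬S  //  ¬(((Q ↔ P) ∧ ¬S) ∧ (¬S ↔ ¬(R ↔ ¬S))).
      branch 1.1 (add ¬¬S):
        ○ open, literals {S=true}.
      branch 1.2 (add ¬(((Q ↔ P) ∧ ¬S) ∧ (¬S ↔ ¬(R ↔ ¬S)))):
        ¬(((Q ↔ P) ∧ ¬S) ∧ (¬S ↔ ¬(R ↔ ¬S))): β-rule — branch into ¬((Q ↔ P) ∧ ¬S)  //  ¬(¬S ↔ ¬(R ↔ ¬S)).
          branch 1.2.1 (add ¬((Q ↔ P) ∧ ¬S)):
            ¬((Q ↔ P) ∧ ¬S): β-rule — branch into ¬(Q ↔ P)  //  ¬¬S.
              branch 1.2.1.1 (add ¬(Q ↔ P)):
                ¬(Q ↔ P): β-rule — branch into Q, ¬P  //  ¬Q, P.
                  branch 1.2.1.1.1 (add Q, ¬P):
                    ○ open, literals {P=false, Q=true}.
                  branch 1.2.1.1.2 (add ¬Q, P):
                    ○ open, literals {P=true, Q=false}.
              branch 1.2.1.2 (add ¬¬S):
                ○ open, literals {S=true}.
          branch 1.2.2 (add ¬(¬S ↔ ¬(R ↔ ¬S))):
            ¬(¬S ↔ ¬(R ↔ ¬S)): β-rule — branch into ¬S, ¬¬(R ↔ ¬S)  //  ¬¬S, ¬(R ↔ ¬S).
              branch 1.2.2.1 (add ¬S, ¬¬(R ↔ ¬S)):
                ¬¬(R ↔ ¬S): β-rule — branch into R, ¬S  //  ¬R, ¬¬S.
                  branch 1.2.2.1.1 (add R, ¬S):
                    ○ open, literals {R=true, S=false}.
                  branch 1.2.2.1.2 (add ¬R, ¬¬S):
                    × closes — contains both S and ¬S.
              branch 1.2.2.2 (add ¬¬S, ¬(R ↔ ¬S)):
                ¬(R ↔ ¬S): β-rule — branch into R, ¬¬S  //  ¬R, ¬S.
                  branch 1.2.2.2.1 (add R, ¬¬S):
                    ○ open, literals {R=true, S=true}.
                  branch 1.2.2.2.2 (add ¬R, ¬S):
                    × closes — contains both S and ¬S.
  branch 2 (add ¬¬¬¬R):
    ¬¬¬¬R: drop double negation, giving ¬¬R.
    ○ open, literals {R=true}.
2 branches closed, 7 open.
An open branch gives a countermodel: S=true (unmentioned atoms arbitrary); under it the original formula is false.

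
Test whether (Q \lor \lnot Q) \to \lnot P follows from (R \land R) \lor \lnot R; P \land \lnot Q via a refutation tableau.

No

Initial set: {((R \land R) \lor \lnot R); (P \land \lnot Q); \lnot ((Q \lor \lnot Q) \to \lnot P)}.
(P \land \lnot Q): α-rule — add P, \lnot Q.
\lnot ((Q \lor \lnot Q) \to \lnot P): α-rule — add (Q \lor \lnot Q), \lnot \lnot P.
((R \land R) \lor \lnot R): β-rule — branch into (R \land R)  //  \lnot R.
  branch 1 (add (R \land R)):
    (R \land R): α-rule — add R, R.
    (Q \lor \lnot Q): β-rule — branch into Q  //  \lnot Q.
      branch 1.1 (add Q):
        × closes — contains both Q and \lnot Q.
      branch 1.2 (add \lnot Q):
        ○ open, literals {P=T, Q=F, R=T}.
  branch 2 (add \lnot R):
    (Q \lor \lnot Q): β-rule — branch into Q  //  \lnot Q.
      branch 2.1 (add Q):
        × closes — contains both Q and \lnot Q.
      branch 2.2 (add \lnot Q):
        ○ open, literals {P=T, Q=F, R=F}.
2 branches closed, 2 open.
An open branch gives a countermodel: P=T, Q=F, R=T (unmentioned atoms arbitrary); the premises hold there but the conclusion fails.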